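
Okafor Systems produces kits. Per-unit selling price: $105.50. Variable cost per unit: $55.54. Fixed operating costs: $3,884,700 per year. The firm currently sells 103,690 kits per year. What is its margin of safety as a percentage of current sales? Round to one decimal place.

25.0%

Unit CM = price − variable cost = $105.50 − $55.54 = $49.96. Break-even units = $3,884,700 ÷ $49.96 = 77,756.20; break-even revenue = 77,756.20 × $105.50 = $8,203,279.62.
Actual sales revenue = 103,690 × $105.50 = $10,939,295.00.
Margin of safety = ($10,939,295.00 − $8,203,279.62) ÷ $10,939,295.00 = 25.0%.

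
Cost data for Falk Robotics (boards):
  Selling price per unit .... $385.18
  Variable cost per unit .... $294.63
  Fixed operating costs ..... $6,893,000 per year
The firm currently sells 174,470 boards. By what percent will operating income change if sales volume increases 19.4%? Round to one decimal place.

+34.4%

Total contribution margin = 174,470 × $90.55 = $15,798,258.50.
Subtracting fixed costs: EBIT = $15,798,258.50 − $6,893,000 = $8,905,258.50.
So DOL = total CM / EBIT = $15,798,258.50 / $8,905,258.50 = 1.7740.
Operating income changes by 1.7740 × +19.4% = +34.4%.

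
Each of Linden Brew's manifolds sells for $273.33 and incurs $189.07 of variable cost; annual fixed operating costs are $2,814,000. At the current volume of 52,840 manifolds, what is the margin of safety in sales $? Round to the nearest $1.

$5,314,456

Each unit contributes $273.33 − $189.07 = $84.26. Break-even units = $2,814,000 ÷ $84.26 = 33,396.63; break-even revenue = 33,396.63 × $273.33 = $9,128,300.74.
Actual sales revenue = 52,840 × $273.33 = $14,442,757.20.
Margin of safety = $14,442,757.20 − $9,128,300.74 = $5,314,456.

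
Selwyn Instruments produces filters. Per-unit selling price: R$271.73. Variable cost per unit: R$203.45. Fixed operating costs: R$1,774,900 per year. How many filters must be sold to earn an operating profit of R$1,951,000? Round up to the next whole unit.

Contribution margin per unit = R$271.73 − R$203.45 = R$68.28.
Need Q such that Q × R$68.28 − R$1,774,900 = R$1,951,000, i.e. Q = R$3,725,900 / R$68.28 = 54,567.96 → 54,568.

54,568 filters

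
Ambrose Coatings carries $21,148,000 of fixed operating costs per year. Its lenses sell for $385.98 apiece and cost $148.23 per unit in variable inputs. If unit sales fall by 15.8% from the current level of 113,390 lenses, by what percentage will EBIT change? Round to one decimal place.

Total contribution margin = 113,390 × $237.75 = $26,958,472.50.
Operating income = contribution − fixed costs = $26,958,472.50 − $21,148,000 = $5,810,472.50.
So DOL = total CM / EBIT = $26,958,472.50 / $5,810,472.50 = 4.6396.
So EBIT moves 4.6396 × (-15.8%) = -73.3%.

-73.3%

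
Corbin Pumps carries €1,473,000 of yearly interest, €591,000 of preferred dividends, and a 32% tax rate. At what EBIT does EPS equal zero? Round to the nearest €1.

€2,342,118

Preferred dividends are paid after tax, so their pre-tax equivalent is €591,000 ÷ (1 − 0.32) = €869,117.65.
Financial break-even EBIT = interest + D_p ÷ (1 − t) = €1,473,000 + €869,117.65 = €2,342,117.65.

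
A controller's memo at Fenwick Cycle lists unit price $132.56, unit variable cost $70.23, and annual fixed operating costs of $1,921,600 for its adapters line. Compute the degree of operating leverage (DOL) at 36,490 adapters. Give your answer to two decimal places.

Contribution at this volume is 36,490 × $62.33 = $2,274,421.70.
EBIT = $2,274,421.70 − $1,921,600 = $352,821.70.
DOL = contribution ÷ EBIT = $2,274,421.70 ÷ $352,821.70 = 6.4464.

6.45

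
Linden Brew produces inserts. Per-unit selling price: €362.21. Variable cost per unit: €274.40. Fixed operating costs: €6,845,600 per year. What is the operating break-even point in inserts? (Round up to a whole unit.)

Unit CM = price − variable cost = €362.21 − €274.40 = €87.81.
Break-even Q = €6,845,600 / €87.81 = 77,959.23 → 77,960 inserts.

77,960 inserts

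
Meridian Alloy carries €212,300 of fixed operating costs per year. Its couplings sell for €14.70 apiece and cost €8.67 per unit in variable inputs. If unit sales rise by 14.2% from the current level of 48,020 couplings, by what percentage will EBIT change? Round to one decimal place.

+53.2%

Contribution at this volume is 48,020 × €6.03 = €289,560.60.
Subtracting fixed costs: EBIT = €289,560.60 − €212,300 = €77,260.60.
DOL = contribution ÷ EBIT = €289,560.60 ÷ €77,260.60 = 3.7478.
So EBIT moves 3.7478 × (+14.2%) = +53.2%.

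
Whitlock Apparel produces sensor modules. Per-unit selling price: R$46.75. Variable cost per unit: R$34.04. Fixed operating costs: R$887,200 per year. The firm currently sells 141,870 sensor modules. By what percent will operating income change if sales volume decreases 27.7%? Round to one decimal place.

-54.5%

Total contribution margin = 141,870 × R$12.71 = R$1,803,167.70.
Operating income = contribution − fixed costs = R$1,803,167.70 − R$887,200 = R$915,967.70.
So DOL = total CM / EBIT = R$1,803,167.70 / R$915,967.70 = 1.9686.
Operating income changes by 1.9686 × -27.7% = -54.5%.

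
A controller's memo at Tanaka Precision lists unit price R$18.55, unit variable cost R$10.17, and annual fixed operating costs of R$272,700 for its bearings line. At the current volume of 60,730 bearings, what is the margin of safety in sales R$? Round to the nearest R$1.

R$522,892

Contribution margin per unit = R$18.55 − R$10.17 = R$8.38. Break-even units = R$272,700 ÷ R$8.38 = 32,541.77; break-even revenue = 32,541.77 × R$18.55 = R$603,649.76.
Current sales = 60,730 × R$18.55 = R$1,126,541.50.
Margin of safety = R$1,126,541.50 − R$603,649.76 = R$522,892.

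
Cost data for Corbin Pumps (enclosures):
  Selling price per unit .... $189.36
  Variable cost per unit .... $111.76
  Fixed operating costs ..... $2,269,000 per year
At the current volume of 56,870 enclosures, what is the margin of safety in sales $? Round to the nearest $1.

$5,232,075

Each unit contributes $189.36 − $111.76 = $77.60. Break-even units = $2,269,000 ÷ $77.60 = 29,239.69; break-even revenue = 29,239.69 × $189.36 = $5,536,827.84.
Current sales = 56,870 × $189.36 = $10,768,903.20.
Margin of safety = $10,768,903.20 − $5,536,827.84 = $5,232,075.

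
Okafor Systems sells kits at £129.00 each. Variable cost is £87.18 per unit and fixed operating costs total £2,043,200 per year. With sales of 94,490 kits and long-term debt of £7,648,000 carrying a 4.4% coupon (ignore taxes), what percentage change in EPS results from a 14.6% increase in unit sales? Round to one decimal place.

Contribution at this volume is 94,490 × £41.82 = £3,951,571.80.
Operating income = contribution − fixed costs = £3,951,571.80 − £2,043,200 = £1,908,371.80.
Interest = £336,512.00, so EBIT − I = £1,571,859.80.
Degree of combined leverage = contribution ÷ (EBIT − I) = £3,951,571.80 ÷ £1,571,859.80 = 2.5139.
%ΔEPS = DCL × %ΔSales = 2.5139 × +14.6% = +36.7%.

+36.7%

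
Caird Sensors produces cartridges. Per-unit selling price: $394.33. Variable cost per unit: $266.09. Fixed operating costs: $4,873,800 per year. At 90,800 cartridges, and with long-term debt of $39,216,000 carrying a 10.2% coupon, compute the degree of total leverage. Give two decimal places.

4.20

Total contribution margin = 90,800 × $128.24 = $11,644,192.00.
EBIT = $11,644,192.00 − $4,873,800 = $6,770,392.00. Interest = $4,000,032.00.
DOL = $11,644,192.00 ÷ $6,770,392.00 = 1.7199; DFL = $6,770,392.00 ÷ $2,770,360.00 = 2.4439.
Combined leverage = 1.7199 × 2.4439 = 4.2033.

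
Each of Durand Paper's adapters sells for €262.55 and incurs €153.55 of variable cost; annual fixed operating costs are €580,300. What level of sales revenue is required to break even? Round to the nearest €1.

CM per unit = €262.55 − €153.55 = €109.00; CM ratio = €109.00 / €262.55 = 0.4152.
Break-even revenue = fixed costs × price ÷ CM = €580,300 × €262.55 ÷ €109.00 = €1,397,778.

€1,397,778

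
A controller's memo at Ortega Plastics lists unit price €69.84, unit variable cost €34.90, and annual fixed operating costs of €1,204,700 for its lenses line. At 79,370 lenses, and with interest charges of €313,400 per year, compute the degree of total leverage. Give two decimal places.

Total contribution margin = 79,370 × €34.94 = €2,773,187.80.
EBIT = €2,773,187.80 − €1,204,700 = €1,568,487.80. Interest = €313,400.00, so EBIT − I = €1,255,087.80.
DCL = contribution ÷ (EBIT − I) = €2,773,187.80 ÷ €1,255,087.80 = 2.2096.

2.21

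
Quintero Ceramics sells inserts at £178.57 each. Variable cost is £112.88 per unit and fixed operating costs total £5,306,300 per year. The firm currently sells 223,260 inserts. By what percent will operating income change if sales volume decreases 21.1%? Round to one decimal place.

-33.1%

Contribution at this volume is 223,260 × £65.69 = £14,665,949.40.
Subtracting fixed costs: EBIT = £14,665,949.40 − £5,306,300 = £9,359,649.40.
So DOL = total CM / EBIT = £14,665,949.40 / £9,359,649.40 = 1.5669.
Operating income changes by 1.5669 × -21.1% = -33.1%.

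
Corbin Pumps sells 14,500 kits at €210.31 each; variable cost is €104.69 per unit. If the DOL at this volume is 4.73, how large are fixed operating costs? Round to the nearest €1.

At 14,500 units, contribution = 14,500 × €105.62 = €1,531,490.00.
Since DOL = CM ÷ EBIT, EBIT = €1,531,490.00 ÷ 4.73 = €323,782.24.
And FC = contribution − EBIT = €1,531,490.00 − €323,782.24 = €1,207,708.

€1,207,708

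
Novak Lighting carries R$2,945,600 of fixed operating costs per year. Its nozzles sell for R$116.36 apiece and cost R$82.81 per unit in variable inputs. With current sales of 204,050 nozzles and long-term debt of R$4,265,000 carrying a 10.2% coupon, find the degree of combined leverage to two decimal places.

Total contribution margin = 204,050 × R$33.55 = R$6,845,877.50.
EBIT = R$6,845,877.50 − R$2,945,600 = R$3,900,277.50. Interest = R$435,030.00, so EBIT − I = R$3,465,247.50.
Degree of total leverage = total CM / (EBIT − interest) = R$6,845,877.50 / R$3,465,247.50 = 1.9756.

1.98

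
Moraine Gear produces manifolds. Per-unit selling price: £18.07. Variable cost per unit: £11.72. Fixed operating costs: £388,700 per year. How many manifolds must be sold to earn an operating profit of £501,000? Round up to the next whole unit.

140,111 manifolds

Contribution margin per unit = £18.07 − £11.72 = £6.35.
Need Q such that Q × £6.35 − £388,700 = £501,000, i.e. Q = £889,700 / £6.35 = 140,110.24 → 140,111.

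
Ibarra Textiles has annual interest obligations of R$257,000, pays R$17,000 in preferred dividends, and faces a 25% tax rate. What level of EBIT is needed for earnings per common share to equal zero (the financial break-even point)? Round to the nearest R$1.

Preferred dividends are paid after tax, so their pre-tax equivalent is R$17,000 ÷ (1 − 0.25) = R$22,666.67.
EPS = 0 when EBIT covers interest plus the pre-tax preferred burden: R$257,000 + R$22,666.67 = R$279,666.67.

R$279,667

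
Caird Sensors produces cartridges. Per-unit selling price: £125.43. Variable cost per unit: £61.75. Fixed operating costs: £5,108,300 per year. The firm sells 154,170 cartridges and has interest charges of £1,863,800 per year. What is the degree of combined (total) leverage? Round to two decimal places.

3.45

At 154,170 units, contribution = 154,170 × £63.68 = £9,817,545.60.
Subtracting fixed costs: EBIT = £9,817,545.60 − £5,108,300 = £4,709,245.60. Interest = £1,863,800.00, so EBIT − I = £2,845,445.60.
DCL = contribution ÷ (EBIT − I) = £9,817,545.60 ÷ £2,845,445.60 = 3.4503.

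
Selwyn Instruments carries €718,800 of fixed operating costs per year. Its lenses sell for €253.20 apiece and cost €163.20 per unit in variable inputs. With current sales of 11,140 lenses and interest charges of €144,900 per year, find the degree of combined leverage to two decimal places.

7.22

Contribution at this volume is 11,140 × €90.00 = €1,002,600.00.
EBIT = €1,002,600.00 − €718,800 = €283,800.00. Interest = €144,900.00, so EBIT − I = €138,900.00.
DCL = contribution ÷ (EBIT − I) = €1,002,600.00 ÷ €138,900.00 = 7.2181.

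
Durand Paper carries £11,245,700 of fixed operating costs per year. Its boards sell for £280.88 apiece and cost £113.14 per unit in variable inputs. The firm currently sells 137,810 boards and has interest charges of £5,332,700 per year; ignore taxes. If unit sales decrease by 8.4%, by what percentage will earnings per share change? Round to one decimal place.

-29.7%

Total contribution margin = 137,810 × £167.74 = £23,116,249.40.
Operating income = contribution − fixed costs = £23,116,249.40 − £11,245,700 = £11,870,549.40.
Interest = £5,332,700.00, so EBIT − I = £6,537,849.40.
Degree of combined leverage = contribution ÷ (EBIT − I) = £23,116,249.40 ÷ £6,537,849.40 = 3.5358.
EPS therefore changes by 3.5358 × (-8.4%) = -29.7%.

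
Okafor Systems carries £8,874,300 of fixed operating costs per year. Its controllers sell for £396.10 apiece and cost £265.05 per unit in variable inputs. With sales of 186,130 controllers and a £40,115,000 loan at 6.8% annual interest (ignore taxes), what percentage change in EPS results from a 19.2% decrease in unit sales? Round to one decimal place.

-36.6%

Contribution at this volume is 186,130 × £131.05 = £24,392,336.50.
Subtracting fixed costs: EBIT = £24,392,336.50 − £8,874,300 = £15,518,036.50.
After interest of £2,727,820.00, pre-tax earnings = £12,790,216.50.
DCL = total CM / (EBIT − I) = £24,392,336.50 / £12,790,216.50 = 1.9071.
%ΔEPS = DCL × %ΔSales = 1.9071 × -19.2% = -36.6%.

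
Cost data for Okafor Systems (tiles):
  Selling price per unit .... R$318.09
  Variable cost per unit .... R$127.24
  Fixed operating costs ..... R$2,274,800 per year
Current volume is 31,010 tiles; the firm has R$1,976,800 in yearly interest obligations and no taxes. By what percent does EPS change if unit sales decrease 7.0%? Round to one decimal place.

Contribution at this volume is 31,010 × R$190.85 = R$5,918,258.50.
Subtracting fixed costs: EBIT = R$5,918,258.50 − R$2,274,800 = R$3,643,458.50.
Interest = R$1,976,800.00, so EBIT − I = R$1,666,658.50.
Degree of combined leverage = contribution ÷ (EBIT − I) = R$5,918,258.50 ÷ R$1,666,658.50 = 3.5510.
EPS therefore changes by 3.5510 × (-7.0%) = -24.9%.

-24.9%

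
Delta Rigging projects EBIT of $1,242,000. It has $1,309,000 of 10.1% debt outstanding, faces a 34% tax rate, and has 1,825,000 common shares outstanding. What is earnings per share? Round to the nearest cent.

$0.40

Interest = $132,209.00, so EBT = $1,242,000 − $132,209.00 = $1,109,791.00.
After tax at 34%: net income = $1,109,791.00 × 0.66 = $732,462.06.
Per share: $732,462.06 / 1,825,000 shares = $0.40.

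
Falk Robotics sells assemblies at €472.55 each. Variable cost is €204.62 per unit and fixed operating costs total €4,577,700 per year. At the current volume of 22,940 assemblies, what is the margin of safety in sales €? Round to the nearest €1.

€2,766,576

Each unit contributes €472.55 − €204.62 = €267.93. Break-even units = €4,577,700 ÷ €267.93 = 17,085.43; break-even revenue = 17,085.43 × €472.55 = €8,073,721.25.
Current sales = 22,940 × €472.55 = €10,840,297.00.
Margin of safety = €10,840,297.00 − €8,073,721.25 = €2,766,576.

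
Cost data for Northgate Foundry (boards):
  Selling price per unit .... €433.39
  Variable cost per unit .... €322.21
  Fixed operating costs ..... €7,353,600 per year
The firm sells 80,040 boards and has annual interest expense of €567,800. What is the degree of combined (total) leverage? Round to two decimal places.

9.10

Total contribution margin = 80,040 × €111.18 = €8,898,847.20.
Subtracting fixed costs: EBIT = €8,898,847.20 − €7,353,600 = €1,545,247.20. Interest = €567,800.00, so EBIT − I = €977,447.20.
Degree of total leverage = total CM / (EBIT − interest) = €8,898,847.20 / €977,447.20 = 9.1042.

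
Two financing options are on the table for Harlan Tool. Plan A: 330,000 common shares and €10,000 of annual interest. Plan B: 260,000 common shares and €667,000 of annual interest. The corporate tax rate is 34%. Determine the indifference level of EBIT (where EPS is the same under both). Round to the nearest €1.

€3,107,286

Set EPS_A = EPS_B: (EBIT − €10,000)(1 − 0.34) ÷ 330,000 = (EBIT − €667,000)(1 − 0.34) ÷ 260,000.
Cancelling (1 − t) and cross-multiplying: 260,000·(EBIT − 10,000) = 330,000·(EBIT − 667,000).
EBIT × (330,000 − 260,000) = 667,000 × 330,000 − 10,000 × 260,000 = 217,510,000,000, so EBIT = 217,510,000,000 ÷ 70,000 = 3,107,285.71.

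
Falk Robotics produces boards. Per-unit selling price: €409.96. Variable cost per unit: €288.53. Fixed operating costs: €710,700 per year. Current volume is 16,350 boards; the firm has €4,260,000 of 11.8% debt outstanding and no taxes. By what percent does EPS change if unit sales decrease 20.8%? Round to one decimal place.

Contribution at this volume is 16,350 × €121.43 = €1,985,380.50.
EBIT = €1,985,380.50 − €710,700 = €1,274,680.50.
Interest = €502,680.00, so EBIT − I = €772,000.50.
Degree of combined leverage = contribution ÷ (EBIT − I) = €1,985,380.50 ÷ €772,000.50 = 2.5717.
EPS therefore changes by 2.5717 × (-20.8%) = -53.5%.

-53.5%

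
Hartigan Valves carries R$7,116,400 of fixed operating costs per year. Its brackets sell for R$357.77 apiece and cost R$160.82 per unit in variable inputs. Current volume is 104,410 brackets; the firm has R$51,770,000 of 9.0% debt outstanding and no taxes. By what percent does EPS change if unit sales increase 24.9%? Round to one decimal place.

Contribution at this volume is 104,410 × R$196.95 = R$20,563,549.50.
Subtracting fixed costs: EBIT = R$20,563,549.50 − R$7,116,400 = R$13,447,149.50.
Interest = R$4,659,300.00, so EBIT − I = R$8,787,849.50.
Degree of combined leverage = contribution ÷ (EBIT − I) = R$20,563,549.50 ÷ R$8,787,849.50 = 2.3400.
%ΔEPS = DCL × %ΔSales = 2.3400 × +24.9% = +58.3%.

+58.3%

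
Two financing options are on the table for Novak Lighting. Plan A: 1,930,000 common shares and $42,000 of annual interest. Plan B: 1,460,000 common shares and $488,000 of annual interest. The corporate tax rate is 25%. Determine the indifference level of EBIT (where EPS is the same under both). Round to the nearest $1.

$1,873,447

Set EPS_A = EPS_B: (EBIT − $42,000)(1 − 0.25) ÷ 1,930,000 = (EBIT − $488,000)(1 − 0.25) ÷ 1,460,000.
Cancelling (1 − t) and cross-multiplying: 1,460,000·(EBIT − 42,000) = 1,930,000·(EBIT − 488,000).
EBIT × (1,930,000 − 1,460,000) = 488,000 × 1,930,000 − 42,000 × 1,460,000 = 880,520,000,000, so EBIT = 880,520,000,000 ÷ 470,000 = 1,873,446.81.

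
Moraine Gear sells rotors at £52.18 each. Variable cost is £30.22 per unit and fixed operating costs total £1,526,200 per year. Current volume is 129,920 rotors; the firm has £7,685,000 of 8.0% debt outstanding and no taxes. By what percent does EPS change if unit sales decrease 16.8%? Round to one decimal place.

Contribution at this volume is 129,920 × £21.96 = £2,853,043.20.
Subtracting fixed costs: EBIT = £2,853,043.20 − £1,526,200 = £1,326,843.20.
Interest = £614,800.00, so EBIT − I = £712,043.20.
Degree of combined leverage = contribution ÷ (EBIT − I) = £2,853,043.20 ÷ £712,043.20 = 4.0068.
%ΔEPS = DCL × %ΔSales = 4.0068 × -16.8% = -67.3%.

-67.3%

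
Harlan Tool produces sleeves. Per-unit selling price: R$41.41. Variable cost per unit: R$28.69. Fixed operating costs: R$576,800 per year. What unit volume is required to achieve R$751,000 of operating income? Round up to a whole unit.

104,387 sleeves

Each unit contributes R$41.41 − R$28.69 = R$12.72.
Units = (FC + target) / CM = (R$576,800 + R$751,000) / R$12.72 = 104,386.79, so 104,387 sleeves.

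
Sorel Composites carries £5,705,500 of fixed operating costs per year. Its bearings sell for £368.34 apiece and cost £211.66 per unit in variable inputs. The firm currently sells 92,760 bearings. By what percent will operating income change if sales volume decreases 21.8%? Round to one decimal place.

-35.9%

Contribution at this volume is 92,760 × £156.68 = £14,533,636.80.
EBIT = £14,533,636.80 − £5,705,500 = £8,828,136.80.
So DOL = total CM / EBIT = £14,533,636.80 / £8,828,136.80 = 1.6463.
Operating income changes by 1.6463 × -21.8% = -35.9%.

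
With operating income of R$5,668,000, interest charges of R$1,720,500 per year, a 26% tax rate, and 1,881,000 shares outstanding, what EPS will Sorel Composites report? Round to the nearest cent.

R$1.55

Pre-tax income = R$5,668,000 − R$1,720,500.00 = R$3,947,500.00.
After tax at 26%: net income = R$3,947,500.00 × 0.74 = R$2,921,150.00.
Per share: R$2,921,150.00 / 1,881,000 shares = R$1.55.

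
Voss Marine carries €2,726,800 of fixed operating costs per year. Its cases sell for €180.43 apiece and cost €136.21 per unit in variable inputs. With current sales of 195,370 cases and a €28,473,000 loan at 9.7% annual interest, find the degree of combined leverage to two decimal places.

Contribution at this volume is 195,370 × €44.22 = €8,639,261.40.
EBIT = €8,639,261.40 − €2,726,800 = €5,912,461.40. Interest = €2,761,881.00.
DOL = €8,639,261.40 ÷ €5,912,461.40 = 1.4612; DFL = €5,912,461.40 ÷ €3,150,580.40 = 1.8766.
DCL = DOL × DFL = 1.4612 × 1.8766 = 2.7421.

2.74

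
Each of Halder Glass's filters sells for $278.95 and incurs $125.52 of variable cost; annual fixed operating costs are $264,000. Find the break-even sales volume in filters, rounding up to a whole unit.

1,721 filters

Each unit contributes $278.95 − $125.52 = $153.43.
Units to break even: $264,000 ÷ $153.43 = 1,720.65, rounded up to 1,721.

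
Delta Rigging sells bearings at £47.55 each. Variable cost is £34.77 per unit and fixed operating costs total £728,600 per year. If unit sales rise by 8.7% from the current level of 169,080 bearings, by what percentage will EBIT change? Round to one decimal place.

+13.1%

Contribution at this volume is 169,080 × £12.78 = £2,160,842.40.
Operating income = contribution − fixed costs = £2,160,842.40 − £728,600 = £1,432,242.40.
So DOL = total CM / EBIT = £2,160,842.40 / £1,432,242.40 = 1.5087.
Operating income changes by 1.5087 × +8.7% = +13.1%.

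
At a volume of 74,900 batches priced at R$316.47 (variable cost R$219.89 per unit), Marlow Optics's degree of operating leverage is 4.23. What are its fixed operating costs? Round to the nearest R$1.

R$5,523,714

At 74,900 units, contribution = 74,900 × R$96.58 = R$7,233,842.00.
DOL = contribution / EBIT, so EBIT = R$7,233,842.00 / 4.23 = R$1,710,128.13.
And FC = contribution − EBIT = R$7,233,842.00 − R$1,710,128.13 = R$5,523,714.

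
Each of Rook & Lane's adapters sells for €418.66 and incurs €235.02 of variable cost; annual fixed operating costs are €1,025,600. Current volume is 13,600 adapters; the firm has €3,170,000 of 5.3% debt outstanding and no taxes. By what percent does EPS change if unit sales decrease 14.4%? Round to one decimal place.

Total contribution margin = 13,600 × €183.64 = €2,497,504.00.
Operating income = contribution − fixed costs = €2,497,504.00 − €1,025,600 = €1,471,904.00.
Interest = €168,010.00, so EBIT − I = €1,303,894.00.
DCL = total CM / (EBIT − I) = €2,497,504.00 / €1,303,894.00 = 1.9154.
EPS therefore changes by 1.9154 × (-14.4%) = -27.6%.

-27.6%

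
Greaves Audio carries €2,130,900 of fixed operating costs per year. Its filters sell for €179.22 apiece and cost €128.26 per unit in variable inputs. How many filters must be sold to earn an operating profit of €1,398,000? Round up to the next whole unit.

Unit CM = price − variable cost = €179.22 − €128.26 = €50.96.
Units = (FC + target) / CM = (€2,130,900 + €1,398,000) / €50.96 = 69,248.43, so 69,249 filters.

69,249 filters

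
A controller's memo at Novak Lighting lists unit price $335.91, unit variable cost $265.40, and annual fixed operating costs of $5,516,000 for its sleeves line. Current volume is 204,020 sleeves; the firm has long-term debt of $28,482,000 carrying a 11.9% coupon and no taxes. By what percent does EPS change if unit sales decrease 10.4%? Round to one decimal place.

-27.3%

At 204,020 units, contribution = 204,020 × $70.51 = $14,385,450.20.
EBIT = $14,385,450.20 − $5,516,000 = $8,869,450.20.
Interest = $3,389,358.00, so EBIT − I = $5,480,092.20.
Degree of combined leverage = contribution ÷ (EBIT − I) = $14,385,450.20 ÷ $5,480,092.20 = 2.6250.
%ΔEPS = DCL × %ΔSales = 2.6250 × -10.4% = -27.3%.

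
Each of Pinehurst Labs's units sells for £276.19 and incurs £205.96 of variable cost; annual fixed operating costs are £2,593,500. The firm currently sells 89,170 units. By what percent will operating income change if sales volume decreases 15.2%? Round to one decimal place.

-25.9%

Contribution at this volume is 89,170 × £70.23 = £6,262,409.10.
Subtracting fixed costs: EBIT = £6,262,409.10 − £2,593,500 = £3,668,909.10.
DOL = contribution ÷ EBIT = £6,262,409.10 ÷ £3,668,909.10 = 1.7069.
So EBIT moves 1.7069 × (-15.2%) = -25.9%.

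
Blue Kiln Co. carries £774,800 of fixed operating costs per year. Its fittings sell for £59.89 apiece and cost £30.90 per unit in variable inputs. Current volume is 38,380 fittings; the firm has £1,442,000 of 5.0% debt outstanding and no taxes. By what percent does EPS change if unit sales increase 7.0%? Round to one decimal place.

+29.3%

Total contribution margin = 38,380 × £28.99 = £1,112,636.20.
EBIT = £1,112,636.20 − £774,800 = £337,836.20.
Interest = £72,100.00, so EBIT − I = £265,736.20.
DCL = total CM / (EBIT − I) = £1,112,636.20 / £265,736.20 = 4.1870.
%ΔEPS = DCL × %ΔSales = 4.1870 × +7.0% = +29.3%.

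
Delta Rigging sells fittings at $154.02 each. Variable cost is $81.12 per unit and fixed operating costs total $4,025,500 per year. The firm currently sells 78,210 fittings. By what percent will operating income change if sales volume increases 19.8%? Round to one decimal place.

Contribution at this volume is 78,210 × $72.90 = $5,701,509.00.
EBIT = $5,701,509.00 − $4,025,500 = $1,676,009.00.
So DOL = total CM / EBIT = $5,701,509.00 / $1,676,009.00 = 3.4018.
%ΔEBIT = DOL × %ΔSales = 3.4018 × +19.8% = +67.4%.

+67.4%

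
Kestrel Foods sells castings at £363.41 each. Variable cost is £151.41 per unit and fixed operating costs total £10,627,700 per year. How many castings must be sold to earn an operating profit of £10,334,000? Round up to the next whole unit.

98,876 castings

Unit CM = price − variable cost = £363.41 − £151.41 = £212.00.
Units = (FC + target) / CM = (£10,627,700 + £10,334,000) / £212.00 = 98,875.94, so 98,876 castings.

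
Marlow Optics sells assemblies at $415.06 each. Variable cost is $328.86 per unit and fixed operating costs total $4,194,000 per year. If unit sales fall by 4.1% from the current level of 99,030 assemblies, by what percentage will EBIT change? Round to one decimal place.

-8.1%

At 99,030 units, contribution = 99,030 × $86.20 = $8,536,386.00.
Operating income = contribution − fixed costs = $8,536,386.00 − $4,194,000 = $4,342,386.00.
DOL = contribution ÷ EBIT = $8,536,386.00 ÷ $4,342,386.00 = 1.9658.
%ΔEBIT = DOL × %ΔSales = 1.9658 × -4.1% = -8.1%.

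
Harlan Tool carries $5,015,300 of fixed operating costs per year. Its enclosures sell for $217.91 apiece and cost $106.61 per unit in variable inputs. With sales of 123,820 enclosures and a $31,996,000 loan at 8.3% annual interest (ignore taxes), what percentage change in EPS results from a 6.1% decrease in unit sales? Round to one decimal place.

-13.8%

Total contribution margin = 123,820 × $111.30 = $13,781,166.00.
Subtracting fixed costs: EBIT = $13,781,166.00 − $5,015,300 = $8,765,866.00.
After interest of $2,655,668.00, pre-tax earnings = $6,110,198.00.
DCL = total CM / (EBIT − I) = $13,781,166.00 / $6,110,198.00 = 2.2554.
%ΔEPS = DCL × %ΔSales = 2.2554 × -6.1% = -13.8%.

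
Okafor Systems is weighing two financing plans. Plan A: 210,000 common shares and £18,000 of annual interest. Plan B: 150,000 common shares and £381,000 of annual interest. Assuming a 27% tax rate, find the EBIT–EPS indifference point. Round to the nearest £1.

£1,288,500

Set EPS_A = EPS_B: (EBIT − £18,000)(1 − 0.27) ÷ 210,000 = (EBIT − £381,000)(1 − 0.27) ÷ 150,000.
Cancelling (1 − t) and cross-multiplying: 150,000·(EBIT − 18,000) = 210,000·(EBIT − 381,000).
EBIT × (210,000 − 150,000) = 381,000 × 210,000 − 18,000 × 150,000 = 77,310,000,000, so EBIT = 77,310,000,000 ÷ 60,000 = 1,288,500.00.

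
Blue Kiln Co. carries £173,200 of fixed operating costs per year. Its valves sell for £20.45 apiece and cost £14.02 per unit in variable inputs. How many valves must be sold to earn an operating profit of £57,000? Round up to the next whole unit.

Contribution margin per unit = £20.45 − £14.02 = £6.43.
Need Q such that Q × £6.43 − £173,200 = £57,000, i.e. Q = £230,200 / £6.43 = 35,800.93 → 35,801.

35,801 valves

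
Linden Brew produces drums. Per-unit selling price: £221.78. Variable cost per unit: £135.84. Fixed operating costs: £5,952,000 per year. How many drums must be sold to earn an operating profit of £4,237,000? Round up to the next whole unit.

Unit CM = price − variable cost = £221.78 − £135.84 = £85.94.
Required volume = (fixed costs + target profit) ÷ CM = (£5,952,000 + £4,237,000) ÷ £85.94 = 118,559.46, so 118,560 drums.

118,560 drums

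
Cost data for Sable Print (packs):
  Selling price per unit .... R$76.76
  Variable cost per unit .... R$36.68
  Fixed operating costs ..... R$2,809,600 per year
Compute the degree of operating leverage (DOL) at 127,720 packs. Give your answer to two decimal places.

Total contribution margin = 127,720 × R$40.08 = R$5,119,017.60.
Operating income = contribution − fixed costs = R$5,119,017.60 − R$2,809,600 = R$2,309,417.60.
Degree of operating leverage = R$5,119,017.60 / R$2,309,417.60 = 2.2166.

2.22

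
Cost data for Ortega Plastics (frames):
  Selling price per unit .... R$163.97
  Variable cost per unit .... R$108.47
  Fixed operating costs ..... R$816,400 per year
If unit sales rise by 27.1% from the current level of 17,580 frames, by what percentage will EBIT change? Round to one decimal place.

Total contribution margin = 17,580 × R$55.50 = R$975,690.00.
Subtracting fixed costs: EBIT = R$975,690.00 − R$816,400 = R$159,290.00.
So DOL = total CM / EBIT = R$975,690.00 / R$159,290.00 = 6.1252.
So EBIT moves 6.1252 × (+27.1%) = +166.0%.

+166.0%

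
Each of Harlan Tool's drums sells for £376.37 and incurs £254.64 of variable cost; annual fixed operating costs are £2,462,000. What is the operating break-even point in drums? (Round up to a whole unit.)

20,226 drums

Each unit contributes £376.37 − £254.64 = £121.73.
Break-even volume = fixed costs ÷ CM per unit = £2,462,000 ÷ £121.73 = 20,225.09, so 20,226 drums.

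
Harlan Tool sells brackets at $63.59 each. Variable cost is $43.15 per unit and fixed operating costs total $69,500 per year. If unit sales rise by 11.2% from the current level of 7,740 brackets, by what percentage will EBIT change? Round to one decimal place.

At 7,740 units, contribution = 7,740 × $20.44 = $158,205.60.
Operating income = contribution − fixed costs = $158,205.60 − $69,500 = $88,705.60.
DOL = contribution ÷ EBIT = $158,205.60 ÷ $88,705.60 = 1.7835.
Operating income changes by 1.7835 × +11.2% = +20.0%.

+20.0%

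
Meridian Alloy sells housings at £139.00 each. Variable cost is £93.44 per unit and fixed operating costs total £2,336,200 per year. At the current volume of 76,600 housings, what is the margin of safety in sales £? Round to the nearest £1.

£3,519,836

Each unit contributes £139.00 − £93.44 = £45.56. Break-even units = £2,336,200 ÷ £45.56 = 51,277.44; break-even revenue = 51,277.44 × £139.00 = £7,127,563.65.
Current sales = 76,600 × £139.00 = £10,647,400.00.
Margin of safety = £10,647,400.00 − £7,127,563.65 = £3,519,836.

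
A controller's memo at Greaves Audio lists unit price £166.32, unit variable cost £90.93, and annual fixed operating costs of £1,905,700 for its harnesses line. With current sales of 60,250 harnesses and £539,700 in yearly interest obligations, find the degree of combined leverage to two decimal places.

2.17

At 60,250 units, contribution = 60,250 × £75.39 = £4,542,247.50.
Subtracting fixed costs: EBIT = £4,542,247.50 − £1,905,700 = £2,636,547.50. Interest = £539,700.00, so EBIT − I = £2,096,847.50.
DCL = contribution ÷ (EBIT − I) = £4,542,247.50 ÷ £2,096,847.50 = 2.1662.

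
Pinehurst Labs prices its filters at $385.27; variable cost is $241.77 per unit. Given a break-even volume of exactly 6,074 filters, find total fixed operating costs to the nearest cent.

$871,619.00

Each unit contributes $385.27 − $241.77 = $143.50.
Fixed costs = break-even units × CM = 6,074 × $143.50 = $871,619.00.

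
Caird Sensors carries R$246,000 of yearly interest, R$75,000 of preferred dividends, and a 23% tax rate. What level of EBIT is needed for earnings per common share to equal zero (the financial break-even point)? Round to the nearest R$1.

Grossing the preferred dividend up to pre-tax terms: R$75,000 / (1 − 0.23) = R$97,402.60.
EPS = 0 when EBIT covers interest plus the pre-tax preferred burden: R$246,000 + R$97,402.60 = R$343,402.60.

R$343,403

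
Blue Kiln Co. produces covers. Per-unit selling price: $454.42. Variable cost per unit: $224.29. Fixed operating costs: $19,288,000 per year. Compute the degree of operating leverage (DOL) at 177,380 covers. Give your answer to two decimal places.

Total contribution margin = 177,380 × $230.13 = $40,820,459.40.
Operating income = contribution − fixed costs = $40,820,459.40 − $19,288,000 = $21,532,459.40.
So DOL = total CM / EBIT = $40,820,459.40 / $21,532,459.40 = 1.8958.

1.90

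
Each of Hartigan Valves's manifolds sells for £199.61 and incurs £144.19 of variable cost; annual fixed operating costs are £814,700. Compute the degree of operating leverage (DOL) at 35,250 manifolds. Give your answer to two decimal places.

1.72

Total contribution margin = 35,250 × £55.42 = £1,953,555.00.
Operating income = contribution − fixed costs = £1,953,555.00 − £814,700 = £1,138,855.00.
So DOL = total CM / EBIT = £1,953,555.00 / £1,138,855.00 = 1.7154.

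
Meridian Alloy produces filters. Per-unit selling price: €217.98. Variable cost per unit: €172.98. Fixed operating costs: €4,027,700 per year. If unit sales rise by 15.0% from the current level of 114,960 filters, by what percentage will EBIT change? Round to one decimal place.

+67.7%

At 114,960 units, contribution = 114,960 × €45.00 = €5,173,200.00.
Subtracting fixed costs: EBIT = €5,173,200.00 − €4,027,700 = €1,145,500.00.
So DOL = total CM / EBIT = €5,173,200.00 / €1,145,500.00 = 4.5161.
%ΔEBIT = DOL × %ΔSales = 4.5161 × +15.0% = +67.7%.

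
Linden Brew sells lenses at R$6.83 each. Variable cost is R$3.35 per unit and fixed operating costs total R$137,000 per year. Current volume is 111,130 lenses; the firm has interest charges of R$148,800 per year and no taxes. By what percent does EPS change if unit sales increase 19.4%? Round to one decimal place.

+74.3%

At 111,130 units, contribution = 111,130 × R$3.48 = R$386,732.40.
Operating income = contribution − fixed costs = R$386,732.40 − R$137,000 = R$249,732.40.
Interest = R$148,800.00, so EBIT − I = R$100,932.40.
DCL = total CM / (EBIT − I) = R$386,732.40 / R$100,932.40 = 3.8316.
EPS therefore changes by 3.8316 × (+19.4%) = +74.3%.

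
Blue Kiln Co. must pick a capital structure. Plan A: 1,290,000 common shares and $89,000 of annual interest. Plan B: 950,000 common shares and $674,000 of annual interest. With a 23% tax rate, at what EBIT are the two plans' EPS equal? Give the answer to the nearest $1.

At indifference, (EBIT − 89,000)(1 − t)/1,290,000 = (EBIT − 674,000)(1 − t)/950,000.
Cancelling (1 − t) and cross-multiplying: 950,000·(EBIT − 89,000) = 1,290,000·(EBIT − 674,000).
EBIT × (1,290,000 − 950,000) = 674,000 × 1,290,000 − 89,000 × 950,000 = 784,910,000,000, so EBIT = 784,910,000,000 ÷ 340,000 = 2,308,558.82.

$2,308,559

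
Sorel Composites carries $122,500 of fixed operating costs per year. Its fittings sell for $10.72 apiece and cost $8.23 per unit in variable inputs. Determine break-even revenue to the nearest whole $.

$527,390

Contribution margin per unit = $10.72 − $8.23 = $2.49, a CM ratio of $2.49 ÷ $10.72 = 0.2323.
Break-even revenue = fixed costs × price ÷ CM = $122,500 × $10.72 ÷ $2.49 = $527,390.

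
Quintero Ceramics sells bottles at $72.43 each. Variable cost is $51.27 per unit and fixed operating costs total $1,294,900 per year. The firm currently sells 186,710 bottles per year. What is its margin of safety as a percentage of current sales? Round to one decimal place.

67.2%

Contribution margin per unit = $72.43 − $51.27 = $21.16. Break-even units = $1,294,900 ÷ $21.16 = 61,195.65; break-even revenue = 61,195.65 × $72.43 = $4,432,401.09.
Current sales = 186,710 × $72.43 = $13,523,405.30.
Margin of safety = ($13,523,405.30 − $4,432,401.09) ÷ $13,523,405.30 = 67.2%.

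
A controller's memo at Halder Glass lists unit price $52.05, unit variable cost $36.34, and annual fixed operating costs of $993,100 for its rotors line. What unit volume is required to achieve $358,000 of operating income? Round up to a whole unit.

Unit CM = price − variable cost = $52.05 − $36.34 = $15.71.
Need Q such that Q × $15.71 − $993,100 = $358,000, i.e. Q = $1,351,100 / $15.71 = 86,002.55 → 86,003.

86,003 rotors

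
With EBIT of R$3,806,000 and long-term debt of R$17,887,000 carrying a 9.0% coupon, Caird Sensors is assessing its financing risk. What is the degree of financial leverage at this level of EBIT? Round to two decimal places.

1.73

Annual interest charges come to R$1,609,830.00.
Degree of financial leverage = EBIT / (EBIT − interest) = R$3,806,000 / R$2,196,170.00 = 1.7330.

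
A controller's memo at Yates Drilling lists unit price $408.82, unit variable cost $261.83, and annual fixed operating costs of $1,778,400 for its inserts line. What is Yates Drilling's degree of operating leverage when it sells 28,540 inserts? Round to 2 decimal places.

1.74

At 28,540 units, contribution = 28,540 × $146.99 = $4,195,094.60.
Operating income = contribution − fixed costs = $4,195,094.60 − $1,778,400 = $2,416,694.60.
DOL = contribution ÷ EBIT = $4,195,094.60 ÷ $2,416,694.60 = 1.7359.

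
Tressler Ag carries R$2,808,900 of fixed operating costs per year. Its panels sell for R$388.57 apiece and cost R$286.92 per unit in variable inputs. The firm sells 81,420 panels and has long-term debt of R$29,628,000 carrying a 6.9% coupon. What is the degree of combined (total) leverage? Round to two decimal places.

2.42

Contribution at this volume is 81,420 × R$101.65 = R$8,276,343.00.
EBIT = R$8,276,343.00 − R$2,808,900 = R$5,467,443.00. Interest = R$2,044,332.00, so EBIT − I = R$3,423,111.00.
DCL = contribution ÷ (EBIT − I) = R$8,276,343.00 ÷ R$3,423,111.00 = 2.4178.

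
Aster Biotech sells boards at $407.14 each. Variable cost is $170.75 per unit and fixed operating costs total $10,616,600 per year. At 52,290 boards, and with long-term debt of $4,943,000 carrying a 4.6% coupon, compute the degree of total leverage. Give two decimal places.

Contribution at this volume is 52,290 × $236.39 = $12,360,833.10.
Operating income = contribution − fixed costs = $12,360,833.10 − $10,616,600 = $1,744,233.10. Interest = $227,378.00, so EBIT − I = $1,516,855.10.
DCL = contribution ÷ (EBIT − I) = $12,360,833.10 ÷ $1,516,855.10 = 8.1490.

8.15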